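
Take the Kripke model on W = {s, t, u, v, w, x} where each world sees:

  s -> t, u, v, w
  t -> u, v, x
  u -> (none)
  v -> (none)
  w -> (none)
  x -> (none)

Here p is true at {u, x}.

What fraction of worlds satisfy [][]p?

s: successors {t, u, v, w}; []p there: t:F, u:T, v:T, w:T. ✗
t: successors {u, v, x}; []p there: u:T, v:T, x:T. ✓
u: no successors, so [][]p holds vacuously. ✓
v: no successors, so [][]p holds vacuously. ✓
w: no successors, so [][]p holds vacuously. ✓
x: no successors, so [][]p holds vacuously. ✓
That's 5 of 6 worlds, so 5/6.

5/6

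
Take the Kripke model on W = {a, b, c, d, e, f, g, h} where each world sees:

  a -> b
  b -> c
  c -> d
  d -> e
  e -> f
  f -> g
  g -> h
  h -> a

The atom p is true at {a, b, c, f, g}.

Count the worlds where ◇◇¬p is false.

5

a: successors {b}; ◇¬p there: b:F. ✗
b: successors {c}; ◇¬p there: c:T. ✓
c: successors {d}; ◇¬p there: d:T. ✓
d: successors {e}; ◇¬p there: e:F. ✗
e: successors {f}; ◇¬p there: f:F. ✗
f: successors {g}; ◇¬p there: g:T. ✓
g: successors {h}; ◇¬p there: h:F. ✗
h: successors {a}; ◇¬p there: a:F. ✗
Satisfying worlds: {b, c, f}.
So ◇◇¬p fails at the other 5 worlds.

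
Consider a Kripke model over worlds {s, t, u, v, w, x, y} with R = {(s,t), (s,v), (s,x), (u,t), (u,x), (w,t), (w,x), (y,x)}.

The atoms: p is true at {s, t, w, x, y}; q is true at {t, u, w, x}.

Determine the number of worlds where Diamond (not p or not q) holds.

s: successors {t, v, x}; not p or not q there: t:F, v:T, x:F. ✓
t: no successors, so Diamond (not p or not q) fails. ✗
u: successors {t, x}; not p or not q there: t:F, x:F. ✗
v: no successors, so Diamond (not p or not q) fails. ✗
w: successors {t, x}; not p or not q there: t:F, x:F. ✗
x: no successors, so Diamond (not p or not q) fails. ✗
y: successors {x}; not p or not q there: x:F. ✗
Satisfying worlds: {s}.

1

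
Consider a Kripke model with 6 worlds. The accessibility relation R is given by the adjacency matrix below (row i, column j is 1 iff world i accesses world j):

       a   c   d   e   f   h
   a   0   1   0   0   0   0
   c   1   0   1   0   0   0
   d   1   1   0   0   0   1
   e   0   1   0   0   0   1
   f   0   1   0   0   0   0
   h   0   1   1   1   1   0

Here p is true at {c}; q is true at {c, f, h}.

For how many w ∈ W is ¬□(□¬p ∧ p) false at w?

2

a: □(□¬p ∧ p) is T. ✗
c: □(□¬p ∧ p) is F. ✓
d: □(□¬p ∧ p) is F. ✓
e: □(□¬p ∧ p) is F. ✓
f: □(□¬p ∧ p) is T. ✗
h: □(□¬p ∧ p) is F. ✓
Satisfying worlds: {c, d, e, h}.
So ¬□(□¬p ∧ p) fails at the other 2 worlds.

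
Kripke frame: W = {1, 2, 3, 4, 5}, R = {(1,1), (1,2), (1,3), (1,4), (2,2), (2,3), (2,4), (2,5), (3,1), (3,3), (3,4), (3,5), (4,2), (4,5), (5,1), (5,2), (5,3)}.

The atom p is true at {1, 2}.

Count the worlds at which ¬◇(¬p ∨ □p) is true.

1: ◇(¬p ∨ □p) is T. ✗
2: ◇(¬p ∨ □p) is T. ✗
3: ◇(¬p ∨ □p) is T. ✗
4: ◇(¬p ∨ □p) is T. ✗
5: ◇(¬p ∨ □p) is T. ✗
Satisfying worlds: ∅.

0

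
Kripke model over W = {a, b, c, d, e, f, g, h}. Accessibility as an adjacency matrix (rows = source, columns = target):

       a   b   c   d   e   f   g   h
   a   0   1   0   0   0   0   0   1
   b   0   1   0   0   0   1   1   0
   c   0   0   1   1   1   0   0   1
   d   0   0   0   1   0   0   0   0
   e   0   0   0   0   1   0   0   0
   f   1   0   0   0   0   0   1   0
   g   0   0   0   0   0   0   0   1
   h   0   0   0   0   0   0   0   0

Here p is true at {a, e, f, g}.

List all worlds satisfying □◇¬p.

a: successors {b, h}; ◇¬p there: b:T, h:F. ✗
b: successors {b, f, g}; ◇¬p there: b:T, f:F, g:T. ✗
c: successors {c, d, e, h}; ◇¬p there: c:T, d:T, e:F, h:F. ✗
d: successors {d}; ◇¬p there: d:T. ✓
e: successors {e}; ◇¬p there: e:F. ✗
f: successors {a, g}; ◇¬p there: a:T, g:T. ✓
g: successors {h}; ◇¬p there: h:F. ✗
h: no successors, so □◇¬p holds vacuously. ✓

{d, f, h}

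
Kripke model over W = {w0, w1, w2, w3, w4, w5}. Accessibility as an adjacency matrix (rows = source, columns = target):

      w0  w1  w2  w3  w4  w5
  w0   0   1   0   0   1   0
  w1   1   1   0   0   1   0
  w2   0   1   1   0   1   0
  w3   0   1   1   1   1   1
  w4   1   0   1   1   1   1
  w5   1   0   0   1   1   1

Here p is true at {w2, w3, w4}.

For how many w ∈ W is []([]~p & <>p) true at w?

w0: successors {w1, w4}; []~p & <>p there: w1:F, w4:F. ✗
w1: successors {w0, w1, w4}; []~p & <>p there: w0:F, w1:F, w4:F. ✗
w2: successors {w1, w2, w4}; []~p & <>p there: w1:F, w2:F, w4:F. ✗
w3: successors {w1, w2, w3, w4, w5}; []~p & <>p there: w1:F, w2:F, w3:F, w4:F, w5:F. ✗
w4: successors {w0, w2, w3, w4, w5}; []~p & <>p there: w0:F, w2:F, w3:F, w4:F, w5:F. ✗
w5: successors {w0, w3, w4, w5}; []~p & <>p there: w0:F, w3:F, w4:F, w5:F. ✗
Satisfying worlds: ∅.

0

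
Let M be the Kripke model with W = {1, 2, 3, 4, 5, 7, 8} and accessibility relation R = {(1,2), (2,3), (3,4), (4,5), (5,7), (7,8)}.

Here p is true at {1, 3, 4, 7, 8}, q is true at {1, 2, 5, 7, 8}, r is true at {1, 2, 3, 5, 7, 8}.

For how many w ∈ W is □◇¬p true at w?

2

1: successors {2}; ◇¬p there: 2:F. ✗
2: successors {3}; ◇¬p there: 3:F. ✗
3: successors {4}; ◇¬p there: 4:T. ✓
4: successors {5}; ◇¬p there: 5:F. ✗
5: successors {7}; ◇¬p there: 7:F. ✗
7: successors {8}; ◇¬p there: 8:F. ✗
8: no successors, so □◇¬p holds vacuously. ✓
Satisfying worlds: {3, 8}.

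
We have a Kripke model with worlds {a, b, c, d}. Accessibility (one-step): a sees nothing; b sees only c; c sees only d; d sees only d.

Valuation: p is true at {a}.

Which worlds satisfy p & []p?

{a}

a: p is T, []p is T. ✓
b: p is F, []p is F. ✗
c: p is F, []p is F. ✗
d: p is F, []p is F. ✗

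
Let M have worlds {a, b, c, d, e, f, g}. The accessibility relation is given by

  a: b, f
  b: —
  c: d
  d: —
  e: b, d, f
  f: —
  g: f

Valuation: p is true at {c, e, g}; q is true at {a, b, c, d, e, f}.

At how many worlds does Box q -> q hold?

6

a: Box q is T, q is T. ✓
b: Box q is T, q is T. ✓
c: Box q is T, q is T. ✓
d: Box q is T, q is T. ✓
e: Box q is T, q is T. ✓
f: Box q is T, q is T. ✓
g: Box q is T, q is F. ✗
Satisfying worlds: {a, b, c, d, e, f}.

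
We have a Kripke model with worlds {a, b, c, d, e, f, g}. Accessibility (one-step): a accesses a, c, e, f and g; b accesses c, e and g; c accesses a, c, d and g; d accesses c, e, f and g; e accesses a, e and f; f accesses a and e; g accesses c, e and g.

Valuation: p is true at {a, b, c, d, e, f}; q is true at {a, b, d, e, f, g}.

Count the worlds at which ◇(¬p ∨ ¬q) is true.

5

a: successors {a, c, e, f, g}; ¬p ∨ ¬q there: a:F, c:T, e:F, f:F, g:T. ✓
b: successors {c, e, g}; ¬p ∨ ¬q there: c:T, e:F, g:T. ✓
c: successors {a, c, d, g}; ¬p ∨ ¬q there: a:F, c:T, d:F, g:T. ✓
d: successors {c, e, f, g}; ¬p ∨ ¬q there: c:T, e:F, f:F, g:T. ✓
e: successors {a, e, f}; ¬p ∨ ¬q there: a:F, e:F, f:F. ✗
f: successors {a, e}; ¬p ∨ ¬q there: a:F, e:F. ✗
g: successors {c, e, g}; ¬p ∨ ¬q there: c:T, e:F, g:T. ✓
Satisfying worlds: {a, b, c, d, g}.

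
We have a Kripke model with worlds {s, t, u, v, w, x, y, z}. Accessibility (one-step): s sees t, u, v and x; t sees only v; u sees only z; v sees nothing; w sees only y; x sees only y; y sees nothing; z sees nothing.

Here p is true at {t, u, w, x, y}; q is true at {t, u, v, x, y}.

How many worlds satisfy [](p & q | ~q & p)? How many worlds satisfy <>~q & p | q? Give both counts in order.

5 and 5

For [](p & q | ~q & p):
s: successors {t, u, v, x}; p & q | ~q & p there: t:T, u:T, v:F, x:T. ✗
t: successors {v}; p & q | ~q & p there: v:F. ✗
u: successors {z}; p & q | ~q & p there: z:F. ✗
v: no successors, so [](p & q | ~q & p) holds vacuously. ✓
w: successors {y}; p & q | ~q & p there: y:T. ✓
x: successors {y}; p & q | ~q & p there: y:T. ✓
y: no successors, so [](p & q | ~q & p) holds vacuously. ✓
z: no successors, so [](p & q | ~q & p) holds vacuously. ✓
— 5 worlds.
For <>~q & p | q:
s: <>~q & p is F, q is F. ✗
t: <>~q & p is F, q is T. ✓
u: <>~q & p is T, q is T. ✓
v: <>~q & p is F, q is T. ✓
w: <>~q & p is F, q is F. ✗
x: <>~q & p is F, q is T. ✓
y: <>~q & p is F, q is T. ✓
z: <>~q & p is F, q is F. ✗
— 5 worlds.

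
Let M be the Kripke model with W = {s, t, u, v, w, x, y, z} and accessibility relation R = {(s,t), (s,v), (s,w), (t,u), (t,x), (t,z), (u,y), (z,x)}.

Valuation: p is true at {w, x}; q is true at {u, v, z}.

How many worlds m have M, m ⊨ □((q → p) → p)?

s: successors {t, v, w}; (q → p) → p there: t:F, v:T, w:T. ✗
t: successors {u, x, z}; (q → p) → p there: u:T, x:T, z:T. ✓
u: successors {y}; (q → p) → p there: y:F. ✗
v: no successors, so □((q → p) → p) holds vacuously. ✓
w: no successors, so □((q → p) → p) holds vacuously. ✓
x: no successors, so □((q → p) → p) holds vacuously. ✓
y: no successors, so □((q → p) → p) holds vacuously. ✓
z: successors {x}; (q → p) → p there: x:T. ✓
Satisfying worlds: {t, v, w, x, y, z}.

6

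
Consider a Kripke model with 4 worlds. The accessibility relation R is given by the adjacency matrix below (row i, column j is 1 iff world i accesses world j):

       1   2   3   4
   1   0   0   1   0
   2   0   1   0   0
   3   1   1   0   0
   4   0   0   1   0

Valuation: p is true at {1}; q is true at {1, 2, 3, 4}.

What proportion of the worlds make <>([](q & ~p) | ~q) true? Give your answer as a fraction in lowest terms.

1: successors {3}; [](q & ~p) | ~q there: 3:F. ✗
2: successors {2}; [](q & ~p) | ~q there: 2:T. ✓
3: successors {1, 2}; [](q & ~p) | ~q there: 1:T, 2:T. ✓
4: successors {3}; [](q & ~p) | ~q there: 3:F. ✗
That's 2 of 4 worlds, so 2/4 = 1/2.

1/2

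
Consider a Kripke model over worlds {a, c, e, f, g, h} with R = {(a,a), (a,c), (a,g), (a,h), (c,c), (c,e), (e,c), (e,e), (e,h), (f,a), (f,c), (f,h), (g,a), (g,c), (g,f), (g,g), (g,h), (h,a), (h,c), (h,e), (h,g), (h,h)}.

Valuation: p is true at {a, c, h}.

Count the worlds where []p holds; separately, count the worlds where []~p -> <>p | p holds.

For []p:
a: successors {a, c, g, h}; p there: a:T, c:T, g:F, h:T. ✗
c: successors {c, e}; p there: c:T, e:F. ✗
e: successors {c, e, h}; p there: c:T, e:F, h:T. ✗
f: successors {a, c, h}; p there: a:T, c:T, h:T. ✓
g: successors {a, c, f, g, h}; p there: a:T, c:T, f:F, g:F, h:T. ✗
h: successors {a, c, e, g, h}; p there: a:T, c:T, e:F, g:F, h:T. ✗
— 1 world.
For []~p -> <>p | p:
a: []~p is F, <>p | p is T. ✓
c: []~p is F, <>p | p is T. ✓
e: []~p is F, <>p | p is T. ✓
f: []~p is F, <>p | p is T. ✓
g: []~p is F, <>p | p is T. ✓
h: []~p is F, <>p | p is T. ✓
— 6 worlds.

1 and 6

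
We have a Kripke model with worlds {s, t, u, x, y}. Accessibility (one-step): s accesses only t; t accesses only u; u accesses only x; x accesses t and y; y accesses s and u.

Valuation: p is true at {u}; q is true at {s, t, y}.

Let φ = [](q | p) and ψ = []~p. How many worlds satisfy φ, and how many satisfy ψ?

For [](q | p):
s: successors {t}; q | p there: t:T. ✓
t: successors {u}; q | p there: u:T. ✓
u: successors {x}; q | p there: x:F. ✗
x: successors {t, y}; q | p there: t:T, y:T. ✓
y: successors {s, u}; q | p there: s:T, u:T. ✓
— 4 worlds.
For []~p:
s: successors {t}; ~p there: t:T. ✓
t: successors {u}; ~p there: u:F. ✗
u: successors {x}; ~p there: x:T. ✓
x: successors {t, y}; ~p there: t:T, y:T. ✓
y: successors {s, u}; ~p there: s:T, u:F. ✗
— 3 worlds.

4 and 3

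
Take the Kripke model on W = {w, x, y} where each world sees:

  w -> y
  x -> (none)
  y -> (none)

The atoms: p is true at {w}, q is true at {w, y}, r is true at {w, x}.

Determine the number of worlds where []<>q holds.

w: successors {y}; <>q there: y:F. ✗
x: no successors, so []<>q holds vacuously. ✓
y: no successors, so []<>q holds vacuously. ✓
Satisfying worlds: {x, y}.

2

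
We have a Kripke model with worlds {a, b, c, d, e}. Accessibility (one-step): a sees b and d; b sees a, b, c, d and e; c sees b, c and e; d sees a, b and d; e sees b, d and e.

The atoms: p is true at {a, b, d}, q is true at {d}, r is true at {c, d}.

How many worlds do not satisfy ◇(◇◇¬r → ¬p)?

2

a: successors {b, d}; ◇◇¬r → ¬p there: b:F, d:F. ✗
b: successors {a, b, c, d, e}; ◇◇¬r → ¬p there: a:F, b:F, c:T, d:F, e:T. ✓
c: successors {b, c, e}; ◇◇¬r → ¬p there: b:F, c:T, e:T. ✓
d: successors {a, b, d}; ◇◇¬r → ¬p there: a:F, b:F, d:F. ✗
e: successors {b, d, e}; ◇◇¬r → ¬p there: b:F, d:F, e:T. ✓
Satisfying worlds: {b, c, e}.
So ◇(◇◇¬r → ¬p) fails at the other 2 worlds.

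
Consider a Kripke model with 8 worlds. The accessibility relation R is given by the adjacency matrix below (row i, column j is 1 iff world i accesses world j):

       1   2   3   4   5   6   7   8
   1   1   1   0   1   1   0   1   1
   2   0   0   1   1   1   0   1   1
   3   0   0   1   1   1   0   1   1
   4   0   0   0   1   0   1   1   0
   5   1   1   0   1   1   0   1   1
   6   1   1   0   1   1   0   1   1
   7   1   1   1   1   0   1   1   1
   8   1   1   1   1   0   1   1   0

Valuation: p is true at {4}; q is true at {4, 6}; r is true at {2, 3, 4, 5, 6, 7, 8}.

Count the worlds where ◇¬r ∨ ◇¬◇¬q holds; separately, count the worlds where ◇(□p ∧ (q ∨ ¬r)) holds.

For ◇¬r ∨ ◇¬◇¬q:
1: ◇¬r is T, ◇¬◇¬q is F. ✓
2: ◇¬r is F, ◇¬◇¬q is F. ✗
3: ◇¬r is F, ◇¬◇¬q is F. ✗
4: ◇¬r is F, ◇¬◇¬q is F. ✗
5: ◇¬r is T, ◇¬◇¬q is F. ✓
6: ◇¬r is T, ◇¬◇¬q is F. ✓
7: ◇¬r is T, ◇¬◇¬q is F. ✓
8: ◇¬r is T, ◇¬◇¬q is F. ✓
— 5 worlds.
For ◇(□p ∧ (q ∨ ¬r)):
1: successors {1, 2, 4, 5, 7, 8}; □p ∧ (q ∨ ¬r) there: 1:F, 2:F, 4:F, 5:F, 7:F, 8:F. ✗
2: successors {3, 4, 5, 7, 8}; □p ∧ (q ∨ ¬r) there: 3:F, 4:F, 5:F, 7:F, 8:F. ✗
3: successors {3, 4, 5, 7, 8}; □p ∧ (q ∨ ¬r) there: 3:F, 4:F, 5:F, 7:F, 8:F. ✗
4: successors {4, 6, 7}; □p ∧ (q ∨ ¬r) there: 4:F, 6:F, 7:F. ✗
5: successors {1, 2, 4, 5, 7, 8}; □p ∧ (q ∨ ¬r) there: 1:F, 2:F, 4:F, 5:F, 7:F, 8:F. ✗
6: successors {1, 2, 4, 5, 7, 8}; □p ∧ (q ∨ ¬r) there: 1:F, 2:F, 4:F, 5:F, 7:F, 8:F. ✗
7: successors {1, 2, 3, 4, 6, 7, 8}; □p ∧ (q ∨ ¬r) there: 1:F, 2:F, 3:F, 4:F, 6:F, 7:F, 8:F. ✗
8: successors {1, 2, 3, 4, 6, 7}; □p ∧ (q ∨ ¬r) there: 1:F, 2:F, 3:F, 4:F, 6:F, 7:F. ✗
— 0 worlds.

5 and 0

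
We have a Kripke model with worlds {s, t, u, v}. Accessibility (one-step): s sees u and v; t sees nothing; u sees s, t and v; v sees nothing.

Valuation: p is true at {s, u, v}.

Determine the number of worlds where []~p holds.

s: successors {u, v}; ~p there: u:F, v:F. ✗
t: no successors, so []~p holds vacuously. ✓
u: successors {s, t, v}; ~p there: s:F, t:T, v:F. ✗
v: no successors, so []~p holds vacuously. ✓
Satisfying worlds: {t, v}.

2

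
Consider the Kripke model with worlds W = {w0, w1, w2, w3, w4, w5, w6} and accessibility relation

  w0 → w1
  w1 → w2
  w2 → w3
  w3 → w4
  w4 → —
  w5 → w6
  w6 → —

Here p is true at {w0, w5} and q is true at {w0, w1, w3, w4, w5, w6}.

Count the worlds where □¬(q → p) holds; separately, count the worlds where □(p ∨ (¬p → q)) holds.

For □¬(q → p):
w0: successors {w1}; ¬(q → p) there: w1:T. ✓
w1: successors {w2}; ¬(q → p) there: w2:F. ✗
w2: successors {w3}; ¬(q → p) there: w3:T. ✓
w3: successors {w4}; ¬(q → p) there: w4:T. ✓
w4: no successors, so □¬(q → p) holds vacuously. ✓
w5: successors {w6}; ¬(q → p) there: w6:T. ✓
w6: no successors, so □¬(q → p) holds vacuously. ✓
— 6 worlds.
For □(p ∨ (¬p → q)):
w0: successors {w1}; p ∨ (¬p → q) there: w1:T. ✓
w1: successors {w2}; p ∨ (¬p → q) there: w2:F. ✗
w2: successors {w3}; p ∨ (¬p → q) there: w3:T. ✓
w3: successors {w4}; p ∨ (¬p → q) there: w4:T. ✓
w4: no successors, so □(p ∨ (¬p → q)) holds vacuously. ✓
w5: successors {w6}; p ∨ (¬p → q) there: w6:T. ✓
w6: no successors, so □(p ∨ (¬p → q)) holds vacuously. ✓
— 6 worlds.

6 and 6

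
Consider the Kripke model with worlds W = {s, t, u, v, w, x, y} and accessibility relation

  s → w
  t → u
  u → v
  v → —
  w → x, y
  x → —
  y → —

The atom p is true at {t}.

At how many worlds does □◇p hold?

s: successors {w}; ◇p there: w:F. ✗
t: successors {u}; ◇p there: u:F. ✗
u: successors {v}; ◇p there: v:F. ✗
v: no successors, so □◇p holds vacuously. ✓
w: successors {x, y}; ◇p there: x:F, y:F. ✗
x: no successors, so □◇p holds vacuously. ✓
y: no successors, so □◇p holds vacuously. ✓
Satisfying worlds: {v, x, y}.

3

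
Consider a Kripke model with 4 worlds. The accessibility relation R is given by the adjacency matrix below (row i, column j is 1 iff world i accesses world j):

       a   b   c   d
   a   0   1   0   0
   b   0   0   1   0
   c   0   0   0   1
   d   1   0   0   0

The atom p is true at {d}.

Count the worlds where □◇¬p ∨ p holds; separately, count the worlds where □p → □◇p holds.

3 and 3

For □◇¬p ∨ p:
a: □◇¬p is T, p is F. ✓
b: □◇¬p is F, p is F. ✗
c: □◇¬p is T, p is F. ✓
d: □◇¬p is T, p is T. ✓
— 3 worlds.
For □p → □◇p:
a: □p is F, □◇p is F. ✓
b: □p is F, □◇p is T. ✓
c: □p is T, □◇p is F. ✗
d: □p is F, □◇p is F. ✓
— 3 worlds.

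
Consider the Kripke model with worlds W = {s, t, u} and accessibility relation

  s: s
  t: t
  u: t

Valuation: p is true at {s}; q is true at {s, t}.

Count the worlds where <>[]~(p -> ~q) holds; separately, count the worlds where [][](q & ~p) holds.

For <>[]~(p -> ~q):
s: successors {s}; []~(p -> ~q) there: s:T. ✓
t: successors {t}; []~(p -> ~q) there: t:F. ✗
u: successors {t}; []~(p -> ~q) there: t:F. ✗
— 1 world.
For [][](q & ~p):
s: successors {s}; [](q & ~p) there: s:F. ✗
t: successors {t}; [](q & ~p) there: t:T. ✓
u: successors {t}; [](q & ~p) there: t:T. ✓
— 2 worlds.

1 and 2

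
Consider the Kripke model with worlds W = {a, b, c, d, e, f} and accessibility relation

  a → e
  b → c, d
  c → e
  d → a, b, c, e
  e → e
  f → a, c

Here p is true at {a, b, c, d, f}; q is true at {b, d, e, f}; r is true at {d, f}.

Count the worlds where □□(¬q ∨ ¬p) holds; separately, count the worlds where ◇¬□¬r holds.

For □□(¬q ∨ ¬p):
a: successors {e}; □(¬q ∨ ¬p) there: e:T. ✓
b: successors {c, d}; □(¬q ∨ ¬p) there: c:T, d:F. ✗
c: successors {e}; □(¬q ∨ ¬p) there: e:T. ✓
d: successors {a, b, c, e}; □(¬q ∨ ¬p) there: a:T, b:F, c:T, e:T. ✗
e: successors {e}; □(¬q ∨ ¬p) there: e:T. ✓
f: successors {a, c}; □(¬q ∨ ¬p) there: a:T, c:T. ✓
— 4 worlds.
For ◇¬□¬r:
a: successors {e}; ¬□¬r there: e:F. ✗
b: successors {c, d}; ¬□¬r there: c:F, d:F. ✗
c: successors {e}; ¬□¬r there: e:F. ✗
d: successors {a, b, c, e}; ¬□¬r there: a:F, b:T, c:F, e:F. ✓
e: successors {e}; ¬□¬r there: e:F. ✗
f: successors {a, c}; ¬□¬r there: a:F, c:F. ✗
— 1 world.

4 and 1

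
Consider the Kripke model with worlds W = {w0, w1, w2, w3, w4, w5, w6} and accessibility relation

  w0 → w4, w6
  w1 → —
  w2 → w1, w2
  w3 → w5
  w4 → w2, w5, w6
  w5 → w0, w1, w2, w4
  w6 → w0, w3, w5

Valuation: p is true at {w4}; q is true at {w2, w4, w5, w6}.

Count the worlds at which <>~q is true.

w0: successors {w4, w6}; ~q there: w4:F, w6:F. ✗
w1: no successors, so <>~q fails. ✗
w2: successors {w1, w2}; ~q there: w1:T, w2:F. ✓
w3: successors {w5}; ~q there: w5:F. ✗
w4: successors {w2, w5, w6}; ~q there: w2:F, w5:F, w6:F. ✗
w5: successors {w0, w1, w2, w4}; ~q there: w0:T, w1:T, w2:F, w4:F. ✓
w6: successors {w0, w3, w5}; ~q there: w0:T, w3:T, w5:F. ✓
Satisfying worlds: {w2, w5, w6}.

3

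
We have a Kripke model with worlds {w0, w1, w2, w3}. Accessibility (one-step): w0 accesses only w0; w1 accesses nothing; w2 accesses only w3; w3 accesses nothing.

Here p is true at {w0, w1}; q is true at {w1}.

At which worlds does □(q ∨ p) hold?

{w0, w1, w3}

w0: successors {w0}; q ∨ p there: w0:T. ✓
w1: no successors, so □(q ∨ p) holds vacuously. ✓
w2: successors {w3}; q ∨ p there: w3:F. ✗
w3: no successors, so □(q ∨ p) holds vacuously. ✓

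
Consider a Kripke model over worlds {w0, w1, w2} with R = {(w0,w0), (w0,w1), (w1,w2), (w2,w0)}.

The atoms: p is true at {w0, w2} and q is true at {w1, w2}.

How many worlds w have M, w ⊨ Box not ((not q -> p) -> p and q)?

w0: successors {w0, w1}; not ((not q -> p) -> p and q) there: w0:T, w1:T. ✓
w1: successors {w2}; not ((not q -> p) -> p and q) there: w2:F. ✗
w2: successors {w0}; not ((not q -> p) -> p and q) there: w0:T. ✓
Satisfying worlds: {w0, w2}.

2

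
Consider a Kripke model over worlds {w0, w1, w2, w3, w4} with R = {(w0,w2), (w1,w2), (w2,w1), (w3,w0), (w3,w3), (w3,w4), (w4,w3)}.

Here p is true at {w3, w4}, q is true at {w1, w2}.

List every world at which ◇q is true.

w0: successors {w2}; q there: w2:T. ✓
w1: successors {w2}; q there: w2:T. ✓
w2: successors {w1}; q there: w1:T. ✓
w3: successors {w0, w3, w4}; q there: w0:F, w3:F, w4:F. ✗
w4: successors {w3}; q there: w3:F. ✗

{w0, w1, w2}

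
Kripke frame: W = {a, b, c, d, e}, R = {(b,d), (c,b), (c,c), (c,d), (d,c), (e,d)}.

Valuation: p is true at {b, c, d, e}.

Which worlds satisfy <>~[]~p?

{b, c, d, e}

a: no successors, so <>~[]~p fails. ✗
b: successors {d}; ~[]~p there: d:T. ✓
c: successors {b, c, d}; ~[]~p there: b:T, c:T, d:T. ✓
d: successors {c}; ~[]~p there: c:T. ✓
e: successors {d}; ~[]~p there: d:T. ✓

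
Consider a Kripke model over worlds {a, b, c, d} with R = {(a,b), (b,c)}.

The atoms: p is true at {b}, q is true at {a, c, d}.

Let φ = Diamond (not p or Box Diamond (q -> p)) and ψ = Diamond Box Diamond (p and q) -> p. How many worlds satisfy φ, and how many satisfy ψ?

1 and 4

For Diamond (not p or Box Diamond (q -> p)):
a: successors {b}; not p or Box Diamond (q -> p) there: b:F. ✗
b: successors {c}; not p or Box Diamond (q -> p) there: c:T. ✓
c: no successors, so Diamond (not p or Box Diamond (q -> p)) fails. ✗
d: no successors, so Diamond (not p or Box Diamond (q -> p)) fails. ✗
— 1 world.
For Diamond Box Diamond (p and q) -> p:
a: Diamond Box Diamond (p and q) is F, p is F. ✓
b: Diamond Box Diamond (p and q) is T, p is T. ✓
c: Diamond Box Diamond (p and q) is F, p is F. ✓
d: Diamond Box Diamond (p and q) is F, p is F. ✓
— 4 worlds.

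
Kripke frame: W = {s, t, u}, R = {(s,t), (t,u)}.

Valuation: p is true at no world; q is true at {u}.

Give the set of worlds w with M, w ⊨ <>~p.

{s, t}

s: successors {t}; ~p there: t:T. ✓
t: successors {u}; ~p there: u:T. ✓
u: no successors, so <>~p fails. ✗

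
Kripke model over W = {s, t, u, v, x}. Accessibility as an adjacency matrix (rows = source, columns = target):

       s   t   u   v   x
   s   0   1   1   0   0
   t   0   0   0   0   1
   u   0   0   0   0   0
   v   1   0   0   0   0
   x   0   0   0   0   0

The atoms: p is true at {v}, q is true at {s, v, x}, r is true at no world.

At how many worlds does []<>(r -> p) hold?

s: successors {t, u}; <>(r -> p) there: t:T, u:F. ✗
t: successors {x}; <>(r -> p) there: x:F. ✗
u: no successors, so []<>(r -> p) holds vacuously. ✓
v: successors {s}; <>(r -> p) there: s:T. ✓
x: no successors, so []<>(r -> p) holds vacuously. ✓
Satisfying worlds: {u, v, x}.

3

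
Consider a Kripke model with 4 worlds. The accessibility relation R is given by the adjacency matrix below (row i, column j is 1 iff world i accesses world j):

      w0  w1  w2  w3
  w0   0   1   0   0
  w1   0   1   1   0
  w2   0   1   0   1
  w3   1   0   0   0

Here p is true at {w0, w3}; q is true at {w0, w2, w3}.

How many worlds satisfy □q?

w0: successors {w1}; q there: w1:F. ✗
w1: successors {w1, w2}; q there: w1:F, w2:T. ✗
w2: successors {w1, w3}; q there: w1:F, w3:T. ✗
w3: successors {w0}; q there: w0:T. ✓
Satisfying worlds: {w3}.

1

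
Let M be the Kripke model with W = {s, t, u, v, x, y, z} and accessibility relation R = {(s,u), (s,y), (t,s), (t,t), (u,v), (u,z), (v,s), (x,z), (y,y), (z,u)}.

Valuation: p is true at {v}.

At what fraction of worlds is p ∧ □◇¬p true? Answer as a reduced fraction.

s: p is F, □◇¬p is T. ✗
t: p is F, □◇¬p is T. ✗
u: p is F, □◇¬p is T. ✗
v: p is T, □◇¬p is T. ✓
x: p is F, □◇¬p is T. ✗
y: p is F, □◇¬p is T. ✗
z: p is F, □◇¬p is T. ✗
That's 1 of 7 worlds, so 1/7.

1/7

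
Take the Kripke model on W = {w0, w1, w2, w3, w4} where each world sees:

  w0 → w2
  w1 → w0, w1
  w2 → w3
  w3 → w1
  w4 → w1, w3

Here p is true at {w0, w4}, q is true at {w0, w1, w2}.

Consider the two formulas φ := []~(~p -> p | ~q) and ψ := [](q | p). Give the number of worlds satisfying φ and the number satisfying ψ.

For []~(~p -> p | ~q):
w0: successors {w2}; ~(~p -> p | ~q) there: w2:T. ✓
w1: successors {w0, w1}; ~(~p -> p | ~q) there: w0:F, w1:T. ✗
w2: successors {w3}; ~(~p -> p | ~q) there: w3:F. ✗
w3: successors {w1}; ~(~p -> p | ~q) there: w1:T. ✓
w4: successors {w1, w3}; ~(~p -> p | ~q) there: w1:T, w3:F. ✗
— 2 worlds.
For [](q | p):
w0: successors {w2}; q | p there: w2:T. ✓
w1: successors {w0, w1}; q | p there: w0:T, w1:T. ✓
w2: successors {w3}; q | p there: w3:F. ✗
w3: successors {w1}; q | p there: w1:T. ✓
w4: successors {w1, w3}; q | p there: w1:T, w3:F. ✗
— 3 worlds.

2 and 3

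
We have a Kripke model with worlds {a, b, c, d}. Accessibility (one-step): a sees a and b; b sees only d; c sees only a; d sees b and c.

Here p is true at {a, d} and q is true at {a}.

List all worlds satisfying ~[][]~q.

a: [][]~q is F. ✓
b: [][]~q is T. ✗
c: [][]~q is F. ✓
d: [][]~q is F. ✓

{a, c, d}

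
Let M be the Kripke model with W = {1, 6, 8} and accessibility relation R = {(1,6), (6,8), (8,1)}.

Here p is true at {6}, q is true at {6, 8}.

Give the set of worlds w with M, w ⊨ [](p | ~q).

{1, 8}

1: successors {6}; p | ~q there: 6:T. ✓
6: successors {8}; p | ~q there: 8:F. ✗
8: successors {1}; p | ~q there: 1:T. ✓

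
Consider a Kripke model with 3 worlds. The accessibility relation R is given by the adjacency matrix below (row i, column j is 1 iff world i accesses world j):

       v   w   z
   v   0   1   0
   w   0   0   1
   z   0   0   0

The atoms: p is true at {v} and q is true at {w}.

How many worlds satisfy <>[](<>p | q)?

v: successors {w}; [](<>p | q) there: w:F. ✗
w: successors {z}; [](<>p | q) there: z:T. ✓
z: no successors, so <>[](<>p | q) fails. ✗
Satisfying worlds: {w}.

1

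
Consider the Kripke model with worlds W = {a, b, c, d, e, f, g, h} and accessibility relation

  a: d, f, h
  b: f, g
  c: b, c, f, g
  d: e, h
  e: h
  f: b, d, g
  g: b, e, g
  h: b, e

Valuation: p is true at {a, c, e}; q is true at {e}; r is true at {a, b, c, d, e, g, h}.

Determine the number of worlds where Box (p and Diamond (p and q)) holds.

0

a: successors {d, f, h}; p and Diamond (p and q) there: d:F, f:F, h:F. ✗
b: successors {f, g}; p and Diamond (p and q) there: f:F, g:F. ✗
c: successors {b, c, f, g}; p and Diamond (p and q) there: b:F, c:F, f:F, g:F. ✗
d: successors {e, h}; p and Diamond (p and q) there: e:F, h:F. ✗
e: successors {h}; p and Diamond (p and q) there: h:F. ✗
f: successors {b, d, g}; p and Diamond (p and q) there: b:F, d:F, g:F. ✗
g: successors {b, e, g}; p and Diamond (p and q) there: b:F, e:F, g:F. ✗
h: successors {b, e}; p and Diamond (p and q) there: b:F, e:F. ✗
Satisfying worlds: ∅.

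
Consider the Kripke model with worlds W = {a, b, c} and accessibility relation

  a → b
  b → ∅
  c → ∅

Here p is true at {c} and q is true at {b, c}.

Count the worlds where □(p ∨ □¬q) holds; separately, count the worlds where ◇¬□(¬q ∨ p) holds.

3 and 0

For □(p ∨ □¬q):
a: successors {b}; p ∨ □¬q there: b:T. ✓
b: no successors, so □(p ∨ □¬q) holds vacuously. ✓
c: no successors, so □(p ∨ □¬q) holds vacuously. ✓
— 3 worlds.
For ◇¬□(¬q ∨ p):
a: successors {b}; ¬□(¬q ∨ p) there: b:F. ✗
b: no successors, so ◇¬□(¬q ∨ p) fails. ✗
c: no successors, so ◇¬□(¬q ∨ p) fails. ✗
— 0 worlds.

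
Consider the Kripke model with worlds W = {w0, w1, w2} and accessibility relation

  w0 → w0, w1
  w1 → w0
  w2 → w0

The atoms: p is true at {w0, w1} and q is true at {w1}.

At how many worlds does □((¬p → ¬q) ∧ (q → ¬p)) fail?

1

w0: successors {w0, w1}; (¬p → ¬q) ∧ (q → ¬p) there: w0:T, w1:F. ✗
w1: successors {w0}; (¬p → ¬q) ∧ (q → ¬p) there: w0:T. ✓
w2: successors {w0}; (¬p → ¬q) ∧ (q → ¬p) there: w0:T. ✓
Satisfying worlds: {w1, w2}.
So □((¬p → ¬q) ∧ (q → ¬p)) fails at the other 1 world.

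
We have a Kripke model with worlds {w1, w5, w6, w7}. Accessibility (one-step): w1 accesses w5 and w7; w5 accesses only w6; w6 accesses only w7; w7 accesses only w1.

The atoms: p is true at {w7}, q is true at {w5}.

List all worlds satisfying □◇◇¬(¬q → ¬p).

{w1, w6}

w1: successors {w5, w7}; ◇◇¬(¬q → ¬p) there: w5:T, w7:T. ✓
w5: successors {w6}; ◇◇¬(¬q → ¬p) there: w6:F. ✗
w6: successors {w7}; ◇◇¬(¬q → ¬p) there: w7:T. ✓
w7: successors {w1}; ◇◇¬(¬q → ¬p) there: w1:F. ✗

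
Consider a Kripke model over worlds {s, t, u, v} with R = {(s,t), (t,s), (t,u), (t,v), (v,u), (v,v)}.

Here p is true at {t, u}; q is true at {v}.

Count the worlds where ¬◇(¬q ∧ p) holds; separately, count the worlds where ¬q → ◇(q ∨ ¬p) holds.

1 and 2

For ¬◇(¬q ∧ p):
s: ◇(¬q ∧ p) is T. ✗
t: ◇(¬q ∧ p) is T. ✗
u: ◇(¬q ∧ p) is F. ✓
v: ◇(¬q ∧ p) is T. ✗
— 1 world.
For ¬q → ◇(q ∨ ¬p):
s: ¬q is T, ◇(q ∨ ¬p) is F. ✗
t: ¬q is T, ◇(q ∨ ¬p) is T. ✓
u: ¬q is T, ◇(q ∨ ¬p) is F. ✗
v: ¬q is F, ◇(q ∨ ¬p) is T. ✓
— 2 worlds.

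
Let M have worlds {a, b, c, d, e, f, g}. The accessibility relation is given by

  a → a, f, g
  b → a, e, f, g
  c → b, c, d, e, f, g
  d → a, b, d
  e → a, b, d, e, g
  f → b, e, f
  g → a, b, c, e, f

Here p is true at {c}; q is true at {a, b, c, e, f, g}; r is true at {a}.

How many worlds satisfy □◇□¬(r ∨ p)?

1

a: successors {a, f, g}; ◇□¬(r ∨ p) there: a:T, f:T, g:T. ✓
b: successors {a, e, f, g}; ◇□¬(r ∨ p) there: a:T, e:F, f:T, g:T. ✗
c: successors {b, c, d, e, f, g}; ◇□¬(r ∨ p) there: b:T, c:T, d:F, e:F, f:T, g:T. ✗
d: successors {a, b, d}; ◇□¬(r ∨ p) there: a:T, b:T, d:F. ✗
e: successors {a, b, d, e, g}; ◇□¬(r ∨ p) there: a:T, b:T, d:F, e:F, g:T. ✗
f: successors {b, e, f}; ◇□¬(r ∨ p) there: b:T, e:F, f:T. ✗
g: successors {a, b, c, e, f}; ◇□¬(r ∨ p) there: a:T, b:T, c:T, e:F, f:T. ✗
Satisfying worlds: {a}.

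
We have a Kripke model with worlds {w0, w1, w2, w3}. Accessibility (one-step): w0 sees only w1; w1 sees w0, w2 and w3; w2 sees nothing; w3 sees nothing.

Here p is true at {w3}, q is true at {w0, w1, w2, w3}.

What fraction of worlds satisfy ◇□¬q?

w0: successors {w1}; □¬q there: w1:F. ✗
w1: successors {w0, w2, w3}; □¬q there: w0:F, w2:T, w3:T. ✓
w2: no successors, so ◇□¬q fails. ✗
w3: no successors, so ◇□¬q fails. ✗
That's 1 of 4 worlds, so 1/4.

1/4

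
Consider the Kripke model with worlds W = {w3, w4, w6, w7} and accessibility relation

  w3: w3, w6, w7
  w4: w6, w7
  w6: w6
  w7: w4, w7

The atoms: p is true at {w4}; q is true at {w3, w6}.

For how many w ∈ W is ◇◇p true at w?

w3: successors {w3, w6, w7}; ◇p there: w3:F, w6:F, w7:T. ✓
w4: successors {w6, w7}; ◇p there: w6:F, w7:T. ✓
w6: successors {w6}; ◇p there: w6:F. ✗
w7: successors {w4, w7}; ◇p there: w4:F, w7:T. ✓
Satisfying worlds: {w3, w4, w7}.

3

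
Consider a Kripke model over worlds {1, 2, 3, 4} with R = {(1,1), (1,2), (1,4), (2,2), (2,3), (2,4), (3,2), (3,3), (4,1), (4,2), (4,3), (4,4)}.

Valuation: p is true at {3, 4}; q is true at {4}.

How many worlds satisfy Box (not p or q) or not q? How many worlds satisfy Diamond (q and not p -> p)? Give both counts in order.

3 and 4

For Box (not p or q) or not q:
1: Box (not p or q) is T, not q is T. ✓
2: Box (not p or q) is F, not q is T. ✓
3: Box (not p or q) is F, not q is T. ✓
4: Box (not p or q) is F, not q is F. ✗
— 3 worlds.
For Diamond (q and not p -> p):
1: successors {1, 2, 4}; q and not p -> p there: 1:T, 2:T, 4:T. ✓
2: successors {2, 3, 4}; q and not p -> p there: 2:T, 3:T, 4:T. ✓
3: successors {2, 3}; q and not p -> p there: 2:T, 3:T. ✓
4: successors {1, 2, 3, 4}; q and not p -> p there: 1:T, 2:T, 3:T, 4:T. ✓
— 4 worlds.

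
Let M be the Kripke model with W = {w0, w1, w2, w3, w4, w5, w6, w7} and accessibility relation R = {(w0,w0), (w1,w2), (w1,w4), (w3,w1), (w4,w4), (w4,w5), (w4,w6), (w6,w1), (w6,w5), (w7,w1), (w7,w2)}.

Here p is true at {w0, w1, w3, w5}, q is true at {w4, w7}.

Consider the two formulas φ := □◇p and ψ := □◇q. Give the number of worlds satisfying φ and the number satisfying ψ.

For □◇p:
w0: successors {w0}; ◇p there: w0:T. ✓
w1: successors {w2, w4}; ◇p there: w2:F, w4:T. ✗
w2: no successors, so □◇p holds vacuously. ✓
w3: successors {w1}; ◇p there: w1:F. ✗
w4: successors {w4, w5, w6}; ◇p there: w4:T, w5:F, w6:T. ✗
w5: no successors, so □◇p holds vacuously. ✓
w6: successors {w1, w5}; ◇p there: w1:F, w5:F. ✗
w7: successors {w1, w2}; ◇p there: w1:F, w2:F. ✗
— 3 worlds.
For □◇q:
w0: successors {w0}; ◇q there: w0:F. ✗
w1: successors {w2, w4}; ◇q there: w2:F, w4:T. ✗
w2: no successors, so □◇q holds vacuously. ✓
w3: successors {w1}; ◇q there: w1:T. ✓
w4: successors {w4, w5, w6}; ◇q there: w4:T, w5:F, w6:F. ✗
w5: no successors, so □◇q holds vacuously. ✓
w6: successors {w1, w5}; ◇q there: w1:T, w5:F. ✗
w7: successors {w1, w2}; ◇q there: w1:T, w2:F. ✗
— 3 worlds.

3 and 3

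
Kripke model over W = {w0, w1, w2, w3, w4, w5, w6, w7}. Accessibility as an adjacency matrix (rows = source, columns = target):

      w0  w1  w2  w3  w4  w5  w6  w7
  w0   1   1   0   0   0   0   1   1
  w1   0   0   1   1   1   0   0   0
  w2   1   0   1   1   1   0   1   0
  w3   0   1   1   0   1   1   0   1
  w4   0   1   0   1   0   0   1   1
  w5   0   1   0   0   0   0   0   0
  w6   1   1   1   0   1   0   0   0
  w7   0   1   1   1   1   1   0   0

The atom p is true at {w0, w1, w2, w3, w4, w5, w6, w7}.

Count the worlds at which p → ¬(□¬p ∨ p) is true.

w0: p is T, ¬(□¬p ∨ p) is F. ✗
w1: p is T, ¬(□¬p ∨ p) is F. ✗
w2: p is T, ¬(□¬p ∨ p) is F. ✗
w3: p is T, ¬(□¬p ∨ p) is F. ✗
w4: p is T, ¬(□¬p ∨ p) is F. ✗
w5: p is T, ¬(□¬p ∨ p) is F. ✗
w6: p is T, ¬(□¬p ∨ p) is F. ✗
w7: p is T, ¬(□¬p ∨ p) is F. ✗
Satisfying worlds: ∅.

0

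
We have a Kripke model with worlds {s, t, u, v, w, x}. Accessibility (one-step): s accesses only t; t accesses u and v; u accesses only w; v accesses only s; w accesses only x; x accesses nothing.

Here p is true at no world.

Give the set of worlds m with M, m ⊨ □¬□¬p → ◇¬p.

{s, t, u, v, w}

s: □¬□¬p is F, ◇¬p is T. ✓
t: □¬□¬p is F, ◇¬p is T. ✓
u: □¬□¬p is F, ◇¬p is T. ✓
v: □¬□¬p is F, ◇¬p is T. ✓
w: □¬□¬p is F, ◇¬p is T. ✓
x: □¬□¬p is T, ◇¬p is F. ✗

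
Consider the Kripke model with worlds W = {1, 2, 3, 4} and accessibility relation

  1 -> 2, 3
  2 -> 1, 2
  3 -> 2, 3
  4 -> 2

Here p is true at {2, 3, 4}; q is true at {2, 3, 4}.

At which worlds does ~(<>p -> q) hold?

{1}

1: <>p -> q is F. ✓
2: <>p -> q is T. ✗
3: <>p -> q is T. ✗
4: <>p -> q is T. ✗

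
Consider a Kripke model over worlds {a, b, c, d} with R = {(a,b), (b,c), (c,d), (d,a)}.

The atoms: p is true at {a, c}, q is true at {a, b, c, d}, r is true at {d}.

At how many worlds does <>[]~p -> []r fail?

a: <>[]~p is F, []r is F. ✓
b: <>[]~p is T, []r is F. ✗
c: <>[]~p is F, []r is T. ✓
d: <>[]~p is T, []r is F. ✗
Satisfying worlds: {a, c}.
So <>[]~p -> []r fails at the other 2 worlds.

2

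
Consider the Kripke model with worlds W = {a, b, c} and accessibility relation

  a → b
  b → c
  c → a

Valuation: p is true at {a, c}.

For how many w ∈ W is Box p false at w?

a: successors {b}; p there: b:F. ✗
b: successors {c}; p there: c:T. ✓
c: successors {a}; p there: a:T. ✓
Satisfying worlds: {b, c}.
So Box p fails at the other 1 world.

1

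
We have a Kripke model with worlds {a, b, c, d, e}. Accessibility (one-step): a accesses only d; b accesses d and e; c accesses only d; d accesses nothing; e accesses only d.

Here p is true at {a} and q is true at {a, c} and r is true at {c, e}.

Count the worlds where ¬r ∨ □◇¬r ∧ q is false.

a: ¬r is T, □◇¬r ∧ q is F. ✓
b: ¬r is T, □◇¬r ∧ q is F. ✓
c: ¬r is F, □◇¬r ∧ q is F. ✗
d: ¬r is T, □◇¬r ∧ q is F. ✓
e: ¬r is F, □◇¬r ∧ q is F. ✗
Satisfying worlds: {a, b, d}.
So ¬r ∨ □◇¬r ∧ q fails at the other 2 worlds.

2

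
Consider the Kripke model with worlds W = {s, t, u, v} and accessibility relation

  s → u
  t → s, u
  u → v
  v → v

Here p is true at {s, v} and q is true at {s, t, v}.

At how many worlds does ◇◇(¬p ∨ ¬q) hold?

s: successors {u}; ◇(¬p ∨ ¬q) there: u:F. ✗
t: successors {s, u}; ◇(¬p ∨ ¬q) there: s:T, u:F. ✓
u: successors {v}; ◇(¬p ∨ ¬q) there: v:F. ✗
v: successors {v}; ◇(¬p ∨ ¬q) there: v:F. ✗
Satisfying worlds: {t}.

1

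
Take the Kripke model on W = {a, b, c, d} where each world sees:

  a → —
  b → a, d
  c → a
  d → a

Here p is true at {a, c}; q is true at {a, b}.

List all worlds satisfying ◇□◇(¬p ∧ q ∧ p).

a: no successors, so ◇□◇(¬p ∧ q ∧ p) fails. ✗
b: successors {a, d}; □◇(¬p ∧ q ∧ p) there: a:T, d:F. ✓
c: successors {a}; □◇(¬p ∧ q ∧ p) there: a:T. ✓
d: successors {a}; □◇(¬p ∧ q ∧ p) there: a:T. ✓

{b, c, d}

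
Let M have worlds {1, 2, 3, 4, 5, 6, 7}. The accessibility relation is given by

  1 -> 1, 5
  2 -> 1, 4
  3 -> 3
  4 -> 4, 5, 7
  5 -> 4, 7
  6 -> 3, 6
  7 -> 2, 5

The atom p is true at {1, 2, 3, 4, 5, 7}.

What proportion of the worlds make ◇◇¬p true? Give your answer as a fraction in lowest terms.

1: successors {1, 5}; ◇¬p there: 1:F, 5:F. ✗
2: successors {1, 4}; ◇¬p there: 1:F, 4:F. ✗
3: successors {3}; ◇¬p there: 3:F. ✗
4: successors {4, 5, 7}; ◇¬p there: 4:F, 5:F, 7:F. ✗
5: successors {4, 7}; ◇¬p there: 4:F, 7:F. ✗
6: successors {3, 6}; ◇¬p there: 3:F, 6:T. ✓
7: successors {2, 5}; ◇¬p there: 2:F, 5:F. ✗
That's 1 of 7 worlds, so 1/7.

1/7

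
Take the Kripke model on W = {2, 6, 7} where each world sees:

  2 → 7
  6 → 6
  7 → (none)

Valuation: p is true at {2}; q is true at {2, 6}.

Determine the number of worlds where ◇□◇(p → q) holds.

2: successors {7}; □◇(p → q) there: 7:T. ✓
6: successors {6}; □◇(p → q) there: 6:T. ✓
7: no successors, so ◇□◇(p → q) fails. ✗
Satisfying worlds: {2, 6}.

2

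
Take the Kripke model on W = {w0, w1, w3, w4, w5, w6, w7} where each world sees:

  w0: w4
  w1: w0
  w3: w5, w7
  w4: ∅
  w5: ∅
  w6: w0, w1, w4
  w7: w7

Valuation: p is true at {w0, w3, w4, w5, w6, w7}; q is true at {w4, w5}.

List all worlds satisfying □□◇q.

w0: successors {w4}; □◇q there: w4:T. ✓
w1: successors {w0}; □◇q there: w0:F. ✗
w3: successors {w5, w7}; □◇q there: w5:T, w7:F. ✗
w4: no successors, so □□◇q holds vacuously. ✓
w5: no successors, so □□◇q holds vacuously. ✓
w6: successors {w0, w1, w4}; □◇q there: w0:F, w1:T, w4:T. ✗
w7: successors {w7}; □◇q there: w7:F. ✗

{w0, w4, w5}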